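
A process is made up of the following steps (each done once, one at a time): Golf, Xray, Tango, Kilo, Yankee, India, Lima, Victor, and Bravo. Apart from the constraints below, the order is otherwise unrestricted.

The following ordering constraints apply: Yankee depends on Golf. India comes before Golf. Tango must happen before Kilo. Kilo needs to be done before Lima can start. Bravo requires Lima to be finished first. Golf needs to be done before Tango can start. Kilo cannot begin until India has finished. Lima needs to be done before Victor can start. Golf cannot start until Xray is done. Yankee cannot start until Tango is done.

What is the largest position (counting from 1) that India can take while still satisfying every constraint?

2

Following every chain forward from India, the steps that must come later are Golf, Tango, Kilo, Yankee, Lima, Victor, Bravo — 7 of them.
With 7 mandatory successors out of 9 steps total, the latest slot for India is 9−7 = 2, and it's reachable by doing all non-successors before India.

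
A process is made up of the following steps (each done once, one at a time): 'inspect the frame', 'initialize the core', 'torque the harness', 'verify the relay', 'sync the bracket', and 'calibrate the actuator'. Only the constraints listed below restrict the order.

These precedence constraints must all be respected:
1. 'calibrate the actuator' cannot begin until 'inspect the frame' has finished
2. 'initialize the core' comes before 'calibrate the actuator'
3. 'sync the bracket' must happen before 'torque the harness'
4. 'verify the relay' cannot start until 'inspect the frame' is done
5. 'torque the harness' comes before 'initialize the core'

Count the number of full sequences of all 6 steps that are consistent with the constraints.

The steps with no prerequisites are 'inspect the frame', 'sync the bracket'; any of them can be placed first.
Systematically extending each partial ordering one step at a time and counting, there are 14 complete orderings.

14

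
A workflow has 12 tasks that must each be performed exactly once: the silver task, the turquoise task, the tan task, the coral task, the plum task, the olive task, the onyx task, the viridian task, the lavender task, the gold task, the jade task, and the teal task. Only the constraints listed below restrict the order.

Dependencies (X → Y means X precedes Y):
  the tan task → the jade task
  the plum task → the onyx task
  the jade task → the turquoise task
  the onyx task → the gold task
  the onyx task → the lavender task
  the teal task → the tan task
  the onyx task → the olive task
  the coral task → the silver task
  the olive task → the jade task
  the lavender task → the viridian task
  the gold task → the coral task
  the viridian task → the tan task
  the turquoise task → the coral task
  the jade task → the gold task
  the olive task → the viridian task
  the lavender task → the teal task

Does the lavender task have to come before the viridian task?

Yes

Chaining the stated constraints: the lavender task → the viridian task.
So the lavender task must precede the viridian task in any valid ordering.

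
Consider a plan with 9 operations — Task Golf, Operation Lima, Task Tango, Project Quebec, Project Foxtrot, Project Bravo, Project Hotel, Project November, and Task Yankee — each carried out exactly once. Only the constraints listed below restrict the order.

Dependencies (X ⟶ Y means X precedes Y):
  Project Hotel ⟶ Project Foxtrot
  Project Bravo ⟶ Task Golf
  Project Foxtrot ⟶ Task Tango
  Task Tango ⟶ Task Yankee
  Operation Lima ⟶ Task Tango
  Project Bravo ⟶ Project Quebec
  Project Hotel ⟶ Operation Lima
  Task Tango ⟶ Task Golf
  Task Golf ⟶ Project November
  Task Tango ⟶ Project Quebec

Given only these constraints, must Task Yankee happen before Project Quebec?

No

Task Yankee and Project Quebec are not related by any chain of constraints.
A valid ordering placing Project Quebec before Task Yankee exists, so the answer is no.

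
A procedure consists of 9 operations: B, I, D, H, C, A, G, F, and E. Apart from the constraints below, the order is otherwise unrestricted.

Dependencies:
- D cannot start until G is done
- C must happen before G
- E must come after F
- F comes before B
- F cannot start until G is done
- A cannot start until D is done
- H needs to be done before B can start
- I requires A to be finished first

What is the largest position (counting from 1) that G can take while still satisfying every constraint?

3

The operations that are forced after G, directly or by a chain of constraints, are B, I, D, A, F, E. That's 6 operations.
With 6 mandatory successors out of 9 operations total, the latest slot for G is 9−6 = 3, and it's reachable by doing all non-successors before G.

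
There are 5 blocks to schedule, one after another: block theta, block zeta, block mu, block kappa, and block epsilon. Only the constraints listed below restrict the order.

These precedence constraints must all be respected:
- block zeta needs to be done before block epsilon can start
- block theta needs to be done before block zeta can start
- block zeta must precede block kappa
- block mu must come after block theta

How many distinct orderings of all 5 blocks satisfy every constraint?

8

Block theta is the only block with nothing required before it, so every ordering starts there.
Systematically extending each partial ordering one block at a time and counting, there are 8 complete orderings.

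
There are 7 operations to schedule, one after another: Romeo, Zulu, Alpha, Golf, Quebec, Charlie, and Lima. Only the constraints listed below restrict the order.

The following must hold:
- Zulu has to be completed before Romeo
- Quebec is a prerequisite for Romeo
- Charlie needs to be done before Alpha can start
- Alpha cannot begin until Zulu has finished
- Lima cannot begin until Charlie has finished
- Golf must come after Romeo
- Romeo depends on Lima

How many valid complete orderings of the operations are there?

49

3 operations have no prerequisites (Zulu, Quebec, Charlie), so any of them could come first.
Enumerating by repeatedly choosing an available operation (one whose prerequisites are all placed) gives 49 distinct complete orderings.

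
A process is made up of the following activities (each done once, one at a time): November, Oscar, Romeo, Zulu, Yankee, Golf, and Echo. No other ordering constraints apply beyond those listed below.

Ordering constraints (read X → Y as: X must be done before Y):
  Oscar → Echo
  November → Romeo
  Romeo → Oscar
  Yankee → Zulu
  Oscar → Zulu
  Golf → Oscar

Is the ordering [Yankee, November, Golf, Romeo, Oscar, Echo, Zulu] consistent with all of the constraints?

Every stated constraint is respected: Yankee sits at position 1, ahead of Zulu at position 7, and each of the other listed pairs likewise has the predecessor earlier in the sequence.

Yes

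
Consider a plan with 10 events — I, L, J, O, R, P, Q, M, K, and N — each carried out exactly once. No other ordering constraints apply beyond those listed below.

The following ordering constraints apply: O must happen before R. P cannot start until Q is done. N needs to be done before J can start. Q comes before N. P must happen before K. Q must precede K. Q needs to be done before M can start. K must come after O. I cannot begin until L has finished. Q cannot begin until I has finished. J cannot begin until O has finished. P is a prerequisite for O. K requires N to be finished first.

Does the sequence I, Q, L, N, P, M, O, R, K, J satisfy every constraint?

In the proposed order, I appears before L.
But one of the constraints requires L before I, so this ordering violates it.

No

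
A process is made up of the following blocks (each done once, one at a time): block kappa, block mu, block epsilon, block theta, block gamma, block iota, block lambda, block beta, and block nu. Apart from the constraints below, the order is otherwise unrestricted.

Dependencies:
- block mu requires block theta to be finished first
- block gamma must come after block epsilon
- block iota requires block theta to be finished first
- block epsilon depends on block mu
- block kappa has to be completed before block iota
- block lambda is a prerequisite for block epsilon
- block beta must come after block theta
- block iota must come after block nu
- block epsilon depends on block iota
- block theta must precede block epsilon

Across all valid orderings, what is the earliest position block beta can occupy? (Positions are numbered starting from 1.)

2

Working backwards through the constraints from block beta, its only required predecessor is block theta.
So at minimum 1 block comes before block beta, putting block beta no earlier than position 2. That position is achievable by scheduling exactly that predecessor first.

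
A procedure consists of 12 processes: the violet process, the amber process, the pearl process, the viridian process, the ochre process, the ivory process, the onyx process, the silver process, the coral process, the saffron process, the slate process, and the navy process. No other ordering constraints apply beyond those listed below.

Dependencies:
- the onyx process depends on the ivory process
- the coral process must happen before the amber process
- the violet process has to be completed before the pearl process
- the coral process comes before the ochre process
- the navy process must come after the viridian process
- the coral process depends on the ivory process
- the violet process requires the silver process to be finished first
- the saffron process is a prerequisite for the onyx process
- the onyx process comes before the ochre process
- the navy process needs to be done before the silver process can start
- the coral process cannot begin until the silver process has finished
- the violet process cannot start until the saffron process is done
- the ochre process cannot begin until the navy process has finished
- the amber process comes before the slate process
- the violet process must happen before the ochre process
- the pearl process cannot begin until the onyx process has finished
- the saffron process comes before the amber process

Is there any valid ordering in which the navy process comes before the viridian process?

No

There is a dependency chain the viridian process → the navy process, so the navy process always comes after the viridian process.
So no valid ordering can have the navy process before the viridian process.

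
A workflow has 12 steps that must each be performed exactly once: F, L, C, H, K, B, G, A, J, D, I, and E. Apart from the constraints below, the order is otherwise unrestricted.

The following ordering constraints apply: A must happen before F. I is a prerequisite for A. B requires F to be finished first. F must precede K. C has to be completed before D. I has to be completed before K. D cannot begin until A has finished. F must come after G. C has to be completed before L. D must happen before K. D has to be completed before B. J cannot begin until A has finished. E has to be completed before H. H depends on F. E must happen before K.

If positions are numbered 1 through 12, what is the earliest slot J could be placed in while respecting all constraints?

The steps that are forced before J, directly or transitively, are A, I. That's 2 steps.
So at minimum 2 steps come before J, putting J no earlier than position 3. That position is achievable by scheduling exactly those predecessors first.

3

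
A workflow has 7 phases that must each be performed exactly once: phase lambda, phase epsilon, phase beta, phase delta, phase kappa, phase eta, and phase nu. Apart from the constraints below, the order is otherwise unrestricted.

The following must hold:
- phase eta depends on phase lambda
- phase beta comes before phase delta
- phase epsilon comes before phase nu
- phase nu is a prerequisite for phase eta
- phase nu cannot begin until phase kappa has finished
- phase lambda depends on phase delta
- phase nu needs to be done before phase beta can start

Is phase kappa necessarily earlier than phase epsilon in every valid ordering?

No

No chain of constraints connects phase kappa to phase epsilon in either direction.
A valid ordering placing phase epsilon before phase kappa exists, so the answer is no.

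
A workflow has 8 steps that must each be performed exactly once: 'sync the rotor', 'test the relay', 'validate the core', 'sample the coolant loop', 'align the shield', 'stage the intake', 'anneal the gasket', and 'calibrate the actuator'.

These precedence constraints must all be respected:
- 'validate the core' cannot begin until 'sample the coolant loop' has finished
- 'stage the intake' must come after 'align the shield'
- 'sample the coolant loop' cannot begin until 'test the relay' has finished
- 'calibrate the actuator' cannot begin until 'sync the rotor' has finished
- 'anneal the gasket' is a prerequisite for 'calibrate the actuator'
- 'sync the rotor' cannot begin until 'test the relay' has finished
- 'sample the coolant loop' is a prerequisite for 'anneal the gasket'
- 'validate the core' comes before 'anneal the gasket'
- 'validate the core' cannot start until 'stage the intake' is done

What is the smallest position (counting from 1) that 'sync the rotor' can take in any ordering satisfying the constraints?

Working backwards through the constraints from 'sync the rotor', its only required predecessor is 'test the relay'.
So at minimum 1 step comes before 'sync the rotor', putting 'sync the rotor' no earlier than position 2. That position is achievable by scheduling exactly that predecessor first.

2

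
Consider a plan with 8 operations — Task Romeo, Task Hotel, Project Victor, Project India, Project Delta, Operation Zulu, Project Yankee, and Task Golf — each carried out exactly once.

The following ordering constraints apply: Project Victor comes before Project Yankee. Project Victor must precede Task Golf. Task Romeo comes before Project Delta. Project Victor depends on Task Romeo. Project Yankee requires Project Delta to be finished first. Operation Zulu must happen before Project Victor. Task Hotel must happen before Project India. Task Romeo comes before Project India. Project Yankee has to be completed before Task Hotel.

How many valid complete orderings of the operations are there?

22

2 operations have no prerequisites (Task Romeo, Operation Zulu), so any of them could come first.
Systematically extending each partial ordering one operation at a time and counting, there are 22 complete orderings.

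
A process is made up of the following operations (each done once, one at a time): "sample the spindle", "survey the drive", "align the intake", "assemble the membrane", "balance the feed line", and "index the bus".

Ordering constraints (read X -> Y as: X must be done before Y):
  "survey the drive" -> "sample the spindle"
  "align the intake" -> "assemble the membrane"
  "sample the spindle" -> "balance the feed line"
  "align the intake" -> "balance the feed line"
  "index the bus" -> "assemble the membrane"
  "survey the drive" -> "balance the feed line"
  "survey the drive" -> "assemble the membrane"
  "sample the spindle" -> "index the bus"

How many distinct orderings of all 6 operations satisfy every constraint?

The operations with no prerequisites are "survey the drive", "align the intake"; any of them can be placed first.
Counting all ways to extend the partial order to a total order gives 11.

11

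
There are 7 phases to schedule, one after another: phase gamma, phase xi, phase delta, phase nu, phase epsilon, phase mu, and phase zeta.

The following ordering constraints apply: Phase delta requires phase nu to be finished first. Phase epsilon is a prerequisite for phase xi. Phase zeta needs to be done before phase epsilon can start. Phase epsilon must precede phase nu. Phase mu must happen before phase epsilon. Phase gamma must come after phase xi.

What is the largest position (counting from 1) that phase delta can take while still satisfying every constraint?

No constraint forces any phase after phase delta, so it can be placed last, in position 7.

7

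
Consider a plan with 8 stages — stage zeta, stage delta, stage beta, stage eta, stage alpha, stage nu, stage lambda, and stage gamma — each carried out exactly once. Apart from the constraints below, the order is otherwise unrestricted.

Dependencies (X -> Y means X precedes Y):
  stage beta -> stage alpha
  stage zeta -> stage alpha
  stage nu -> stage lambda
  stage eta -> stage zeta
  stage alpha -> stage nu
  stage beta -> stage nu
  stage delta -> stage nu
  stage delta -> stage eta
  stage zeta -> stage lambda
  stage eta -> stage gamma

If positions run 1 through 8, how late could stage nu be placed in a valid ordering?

7

The only stage forced after stage nu (directly or by a chain) is stage lambda.
With 1 mandatory successor out of 8 stages total, the latest slot for stage nu is 8−1 = 7, and it's reachable by doing all non-successors before stage nu.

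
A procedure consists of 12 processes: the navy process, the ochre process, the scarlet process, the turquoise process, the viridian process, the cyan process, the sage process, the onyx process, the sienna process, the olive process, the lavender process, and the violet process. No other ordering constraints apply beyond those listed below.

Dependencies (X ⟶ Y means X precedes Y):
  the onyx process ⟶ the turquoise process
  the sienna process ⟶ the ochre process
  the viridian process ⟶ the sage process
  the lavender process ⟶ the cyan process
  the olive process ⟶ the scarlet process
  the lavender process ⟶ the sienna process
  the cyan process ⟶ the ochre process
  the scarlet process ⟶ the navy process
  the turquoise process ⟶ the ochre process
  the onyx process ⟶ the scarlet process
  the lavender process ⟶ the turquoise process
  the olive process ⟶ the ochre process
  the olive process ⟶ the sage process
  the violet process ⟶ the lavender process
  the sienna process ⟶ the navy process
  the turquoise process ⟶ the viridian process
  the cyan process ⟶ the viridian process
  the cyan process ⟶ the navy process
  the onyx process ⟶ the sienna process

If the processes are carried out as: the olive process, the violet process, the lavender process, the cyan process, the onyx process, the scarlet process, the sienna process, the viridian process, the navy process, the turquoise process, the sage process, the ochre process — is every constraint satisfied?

No

Here the turquoise process comes after the viridian process.
But one of the constraints requires the turquoise process before the viridian process, so this ordering violates it.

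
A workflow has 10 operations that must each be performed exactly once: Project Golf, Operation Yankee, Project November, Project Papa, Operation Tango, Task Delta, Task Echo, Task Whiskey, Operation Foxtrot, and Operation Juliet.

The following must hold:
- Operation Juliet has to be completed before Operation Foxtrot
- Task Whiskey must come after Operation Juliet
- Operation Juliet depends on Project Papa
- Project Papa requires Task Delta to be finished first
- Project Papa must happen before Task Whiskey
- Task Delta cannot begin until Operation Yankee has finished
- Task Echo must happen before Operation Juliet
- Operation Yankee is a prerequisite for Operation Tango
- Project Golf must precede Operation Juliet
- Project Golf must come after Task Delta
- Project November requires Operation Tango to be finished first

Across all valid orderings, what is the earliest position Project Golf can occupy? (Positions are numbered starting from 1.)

Every operation that must precede Project Golf has to come before it. Tracing all chains that end at Project Golf, those operations are: Operation Yankee, Task Delta — 2 in total.
With 2 mandatory predecessors, the earliest Project Golf can sit is position 2+1 = 3, and placing just those 2 first achieves it.

3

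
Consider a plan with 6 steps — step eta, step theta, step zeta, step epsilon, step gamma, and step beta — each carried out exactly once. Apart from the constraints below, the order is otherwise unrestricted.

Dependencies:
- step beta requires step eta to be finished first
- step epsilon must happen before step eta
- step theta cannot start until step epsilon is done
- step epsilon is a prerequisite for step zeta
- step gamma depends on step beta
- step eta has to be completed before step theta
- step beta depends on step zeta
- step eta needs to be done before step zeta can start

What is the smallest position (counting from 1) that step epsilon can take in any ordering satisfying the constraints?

No constraint forces any other step before step epsilon, so it can be placed first.

1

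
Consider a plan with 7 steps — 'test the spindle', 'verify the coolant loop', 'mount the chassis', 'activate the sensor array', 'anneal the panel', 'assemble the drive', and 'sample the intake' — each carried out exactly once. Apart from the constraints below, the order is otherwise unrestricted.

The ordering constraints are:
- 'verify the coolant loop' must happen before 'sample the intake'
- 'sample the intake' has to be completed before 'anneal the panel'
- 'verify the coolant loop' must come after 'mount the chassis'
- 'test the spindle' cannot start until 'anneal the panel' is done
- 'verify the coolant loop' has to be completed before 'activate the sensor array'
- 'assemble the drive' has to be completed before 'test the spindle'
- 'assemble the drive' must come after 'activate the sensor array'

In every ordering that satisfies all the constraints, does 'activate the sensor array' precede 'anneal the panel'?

No

'activate the sensor array' and 'anneal the panel' are not related by any chain of constraints.
There exist valid orderings with 'anneal the panel' before 'activate the sensor array', so 'activate the sensor array' is not required to come first.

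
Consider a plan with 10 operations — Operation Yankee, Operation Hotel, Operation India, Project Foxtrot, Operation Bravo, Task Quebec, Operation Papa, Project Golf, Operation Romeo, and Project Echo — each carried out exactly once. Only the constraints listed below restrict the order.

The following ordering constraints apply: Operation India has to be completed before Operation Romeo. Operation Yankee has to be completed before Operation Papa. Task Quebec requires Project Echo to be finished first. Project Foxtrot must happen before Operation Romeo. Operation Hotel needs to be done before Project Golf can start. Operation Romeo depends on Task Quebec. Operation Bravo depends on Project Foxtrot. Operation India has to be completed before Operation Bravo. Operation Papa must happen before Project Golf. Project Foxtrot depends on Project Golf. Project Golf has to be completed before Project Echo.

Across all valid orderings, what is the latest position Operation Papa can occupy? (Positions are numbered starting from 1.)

Following every chain forward from Operation Papa, the operations that must come later are Project Foxtrot, Operation Bravo, Task Quebec, Project Golf, Operation Romeo, Project Echo — 6 of them.
With 6 mandatory successors out of 10 operations total, the latest slot for Operation Papa is 10−6 = 4, and it's reachable by doing all non-successors before Operation Papa.

4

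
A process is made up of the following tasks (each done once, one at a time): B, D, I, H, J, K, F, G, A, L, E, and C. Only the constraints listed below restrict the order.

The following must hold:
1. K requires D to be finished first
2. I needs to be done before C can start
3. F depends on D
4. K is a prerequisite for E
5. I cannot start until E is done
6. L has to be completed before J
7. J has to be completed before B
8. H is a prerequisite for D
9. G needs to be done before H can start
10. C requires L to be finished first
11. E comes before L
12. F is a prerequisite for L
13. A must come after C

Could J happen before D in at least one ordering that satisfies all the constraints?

Following D → F → L → J, D must precede J in every valid ordering.
Hence J can never be scheduled before D.

No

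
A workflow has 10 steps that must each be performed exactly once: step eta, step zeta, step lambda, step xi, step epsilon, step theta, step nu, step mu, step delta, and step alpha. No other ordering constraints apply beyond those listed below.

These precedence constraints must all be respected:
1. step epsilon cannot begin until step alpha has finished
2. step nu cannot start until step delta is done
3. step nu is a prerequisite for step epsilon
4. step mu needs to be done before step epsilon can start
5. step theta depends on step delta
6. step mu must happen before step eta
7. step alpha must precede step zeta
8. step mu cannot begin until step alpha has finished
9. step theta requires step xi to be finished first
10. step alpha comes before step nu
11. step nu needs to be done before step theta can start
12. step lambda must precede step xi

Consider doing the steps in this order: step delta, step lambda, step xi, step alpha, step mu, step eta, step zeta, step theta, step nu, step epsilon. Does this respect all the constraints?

In the proposed order, step theta appears before step nu.
That contradicts the constraint that step nu must precede step theta.

No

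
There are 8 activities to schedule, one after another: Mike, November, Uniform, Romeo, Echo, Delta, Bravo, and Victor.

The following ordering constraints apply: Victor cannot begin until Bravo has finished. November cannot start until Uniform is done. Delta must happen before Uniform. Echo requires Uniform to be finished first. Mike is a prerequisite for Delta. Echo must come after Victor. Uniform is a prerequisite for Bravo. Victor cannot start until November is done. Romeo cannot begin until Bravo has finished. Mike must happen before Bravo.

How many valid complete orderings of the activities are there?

7

Mike is the only activity with nothing required before it, so every ordering starts there.
Systematically extending each partial ordering one activity at a time and counting, there are 7 complete orderings.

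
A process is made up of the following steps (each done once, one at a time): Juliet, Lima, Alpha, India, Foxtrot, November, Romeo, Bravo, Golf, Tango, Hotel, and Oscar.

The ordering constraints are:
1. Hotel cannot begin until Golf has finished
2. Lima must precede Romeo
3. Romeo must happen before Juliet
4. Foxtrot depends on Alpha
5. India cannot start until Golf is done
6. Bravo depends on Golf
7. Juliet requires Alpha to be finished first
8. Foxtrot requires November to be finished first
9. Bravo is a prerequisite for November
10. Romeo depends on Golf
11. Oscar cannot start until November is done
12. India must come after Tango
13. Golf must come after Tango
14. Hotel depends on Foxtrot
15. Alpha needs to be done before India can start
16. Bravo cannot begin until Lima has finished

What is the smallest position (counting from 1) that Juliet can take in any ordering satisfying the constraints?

The steps that are forced before Juliet, directly or transitively, are Lima, Alpha, Romeo, Golf, Tango. That's 5 steps.
With 5 mandatory predecessors, the earliest Juliet can sit is position 5+1 = 6, and placing just those 5 first achieves it.

6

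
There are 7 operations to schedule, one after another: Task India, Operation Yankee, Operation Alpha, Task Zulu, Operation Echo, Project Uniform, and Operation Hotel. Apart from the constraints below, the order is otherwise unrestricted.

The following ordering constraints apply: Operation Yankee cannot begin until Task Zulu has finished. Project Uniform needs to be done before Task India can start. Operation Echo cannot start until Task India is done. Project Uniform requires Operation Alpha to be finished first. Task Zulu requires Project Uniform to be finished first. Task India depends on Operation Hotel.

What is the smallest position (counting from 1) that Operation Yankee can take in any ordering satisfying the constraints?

The operations that are forced before Operation Yankee, directly or transitively, are Operation Alpha, Task Zulu, Project Uniform. That's 3 operations.
So at minimum 3 operations come before Operation Yankee, putting Operation Yankee no earlier than position 4. That position is achievable by scheduling exactly those predecessors first.

4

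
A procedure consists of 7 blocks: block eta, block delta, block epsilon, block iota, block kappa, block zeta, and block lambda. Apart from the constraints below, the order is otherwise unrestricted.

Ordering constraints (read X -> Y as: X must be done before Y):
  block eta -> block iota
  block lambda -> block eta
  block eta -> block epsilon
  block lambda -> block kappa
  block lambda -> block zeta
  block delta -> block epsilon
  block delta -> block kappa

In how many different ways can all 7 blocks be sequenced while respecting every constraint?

136

2 blocks have no prerequisites (block delta, block lambda), so any of them could come first.
Enumerating by repeatedly choosing an available block (one whose prerequisites are all placed) gives 136 distinct complete orderings.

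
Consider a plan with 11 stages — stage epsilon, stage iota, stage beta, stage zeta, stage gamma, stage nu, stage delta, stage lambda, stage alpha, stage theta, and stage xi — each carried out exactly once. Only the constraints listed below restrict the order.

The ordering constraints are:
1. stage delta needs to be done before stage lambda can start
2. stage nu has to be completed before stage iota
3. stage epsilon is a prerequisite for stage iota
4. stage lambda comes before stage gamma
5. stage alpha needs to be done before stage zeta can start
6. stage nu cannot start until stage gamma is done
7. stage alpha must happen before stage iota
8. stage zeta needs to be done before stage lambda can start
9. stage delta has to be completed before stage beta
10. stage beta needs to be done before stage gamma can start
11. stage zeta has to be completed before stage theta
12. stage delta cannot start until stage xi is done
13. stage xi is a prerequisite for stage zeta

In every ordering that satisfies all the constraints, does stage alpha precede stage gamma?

Yes

There is a constraint chain stage alpha → stage zeta → stage lambda → stage gamma.
Hence stage alpha necessarily comes before stage gamma.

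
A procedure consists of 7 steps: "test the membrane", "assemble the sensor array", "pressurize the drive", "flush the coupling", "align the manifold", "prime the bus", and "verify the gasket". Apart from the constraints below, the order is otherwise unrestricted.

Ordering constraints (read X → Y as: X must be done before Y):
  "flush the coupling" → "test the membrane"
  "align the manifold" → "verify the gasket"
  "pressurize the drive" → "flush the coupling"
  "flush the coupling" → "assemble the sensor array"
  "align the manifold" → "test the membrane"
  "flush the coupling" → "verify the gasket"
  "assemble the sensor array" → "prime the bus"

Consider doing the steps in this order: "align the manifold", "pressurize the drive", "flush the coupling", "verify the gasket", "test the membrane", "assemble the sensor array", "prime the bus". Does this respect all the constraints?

Going through the constraints one by one, each required predecessor appears earlier in the sequence than its dependent — e.g. "align the manifold" (position 1) is before "test the membrane" (position 5), as required.

Yes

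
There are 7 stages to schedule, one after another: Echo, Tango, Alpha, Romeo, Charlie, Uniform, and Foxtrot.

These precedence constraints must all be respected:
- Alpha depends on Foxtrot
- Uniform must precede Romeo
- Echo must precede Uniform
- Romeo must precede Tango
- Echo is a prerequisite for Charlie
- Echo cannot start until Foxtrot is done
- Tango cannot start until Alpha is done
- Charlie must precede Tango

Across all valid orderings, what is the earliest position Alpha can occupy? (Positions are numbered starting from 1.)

The only stage forced before Alpha (directly or transitively) is Foxtrot.
So at minimum 1 stage comes before Alpha, putting Alpha no earlier than position 2. That position is achievable by scheduling exactly that predecessor first.

2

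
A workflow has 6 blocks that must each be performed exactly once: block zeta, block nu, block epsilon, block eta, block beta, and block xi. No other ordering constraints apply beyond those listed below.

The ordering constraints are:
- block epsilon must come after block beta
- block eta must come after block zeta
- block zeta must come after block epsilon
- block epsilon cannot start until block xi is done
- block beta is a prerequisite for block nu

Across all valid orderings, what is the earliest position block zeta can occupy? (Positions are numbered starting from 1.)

4

The blocks that are forced before block zeta, directly or transitively, are block epsilon, block beta, block xi. That's 3 blocks.
So at minimum 3 blocks come before block zeta, putting block zeta no earlier than position 4. That position is achievable by scheduling exactly those predecessors first.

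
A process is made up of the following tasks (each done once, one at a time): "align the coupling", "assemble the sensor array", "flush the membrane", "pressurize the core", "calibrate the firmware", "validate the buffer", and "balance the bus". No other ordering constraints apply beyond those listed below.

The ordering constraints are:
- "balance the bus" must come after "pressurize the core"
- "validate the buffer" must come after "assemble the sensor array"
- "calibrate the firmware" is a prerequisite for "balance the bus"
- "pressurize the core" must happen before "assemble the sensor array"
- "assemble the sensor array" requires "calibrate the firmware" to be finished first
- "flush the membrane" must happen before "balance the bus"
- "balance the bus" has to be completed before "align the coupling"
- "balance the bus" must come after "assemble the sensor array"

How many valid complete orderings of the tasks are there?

26

3 tasks have no prerequisites ("flush the membrane", "pressurize the core", "calibrate the firmware"), so any of them could come first.
Enumerating by repeatedly choosing an available task (one whose prerequisites are all placed) gives 26 distinct complete orderings.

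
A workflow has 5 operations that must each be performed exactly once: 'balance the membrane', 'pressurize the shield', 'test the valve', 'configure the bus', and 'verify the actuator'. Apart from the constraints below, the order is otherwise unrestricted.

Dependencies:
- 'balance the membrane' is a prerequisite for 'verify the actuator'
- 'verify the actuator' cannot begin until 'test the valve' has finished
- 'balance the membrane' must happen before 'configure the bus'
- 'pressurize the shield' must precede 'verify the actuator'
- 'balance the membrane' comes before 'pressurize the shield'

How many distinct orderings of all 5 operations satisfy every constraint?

11

The operations with no prerequisites are 'balance the membrane', 'test the valve'; any of them can be placed first.
Counting all ways to extend the partial order to a total order gives 11.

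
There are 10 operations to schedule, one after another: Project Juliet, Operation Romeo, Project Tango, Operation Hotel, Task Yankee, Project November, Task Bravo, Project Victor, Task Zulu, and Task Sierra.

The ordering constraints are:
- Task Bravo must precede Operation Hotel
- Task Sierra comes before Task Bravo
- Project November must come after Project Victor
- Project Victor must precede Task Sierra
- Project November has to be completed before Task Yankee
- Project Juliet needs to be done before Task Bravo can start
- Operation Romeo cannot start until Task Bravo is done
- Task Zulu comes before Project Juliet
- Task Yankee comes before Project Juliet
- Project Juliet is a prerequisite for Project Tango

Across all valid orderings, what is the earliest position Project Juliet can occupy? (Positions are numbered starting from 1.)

5

Working backwards through the constraints from Project Juliet, its full set of required predecessors is Task Yankee, Project November, Project Victor, Task Zulu — 4 of them.
So at minimum 4 operations come before Project Juliet, putting Project Juliet no earlier than position 5. That position is achievable by scheduling exactly those predecessors first.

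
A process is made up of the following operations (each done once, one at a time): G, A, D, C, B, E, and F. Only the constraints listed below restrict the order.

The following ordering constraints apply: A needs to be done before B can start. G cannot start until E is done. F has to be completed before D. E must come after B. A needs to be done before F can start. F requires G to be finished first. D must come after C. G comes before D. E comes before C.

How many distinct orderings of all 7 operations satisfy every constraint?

3

A is the only operation with nothing required before it, so every ordering starts there.
Systematically extending each partial ordering one operation at a time and counting, there are 3 complete orderings.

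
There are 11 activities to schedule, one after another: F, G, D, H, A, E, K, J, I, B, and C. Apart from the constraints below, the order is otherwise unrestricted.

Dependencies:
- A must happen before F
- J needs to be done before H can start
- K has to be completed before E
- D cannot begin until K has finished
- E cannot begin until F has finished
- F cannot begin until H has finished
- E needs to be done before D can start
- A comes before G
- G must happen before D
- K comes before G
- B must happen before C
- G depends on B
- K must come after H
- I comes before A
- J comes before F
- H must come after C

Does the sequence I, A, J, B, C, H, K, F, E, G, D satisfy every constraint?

Yes

Checking each listed constraint against this order: for instance, A is in position 2 and G in position 10, so that constraint holds — and the remaining constraints check out the same way.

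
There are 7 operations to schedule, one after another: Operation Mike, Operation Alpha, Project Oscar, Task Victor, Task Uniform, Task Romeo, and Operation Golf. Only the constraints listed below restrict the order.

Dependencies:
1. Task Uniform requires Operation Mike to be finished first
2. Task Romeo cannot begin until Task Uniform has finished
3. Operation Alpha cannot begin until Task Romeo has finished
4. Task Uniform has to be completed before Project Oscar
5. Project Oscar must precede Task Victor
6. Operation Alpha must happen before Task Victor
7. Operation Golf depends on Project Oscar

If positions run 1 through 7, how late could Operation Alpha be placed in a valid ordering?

Following the constraints forward from Operation Alpha, its only required successor is Task Victor.
With 1 mandatory successor out of 7 operations total, the latest slot for Operation Alpha is 7−1 = 6, and it's reachable by doing all non-successors before Operation Alpha.

6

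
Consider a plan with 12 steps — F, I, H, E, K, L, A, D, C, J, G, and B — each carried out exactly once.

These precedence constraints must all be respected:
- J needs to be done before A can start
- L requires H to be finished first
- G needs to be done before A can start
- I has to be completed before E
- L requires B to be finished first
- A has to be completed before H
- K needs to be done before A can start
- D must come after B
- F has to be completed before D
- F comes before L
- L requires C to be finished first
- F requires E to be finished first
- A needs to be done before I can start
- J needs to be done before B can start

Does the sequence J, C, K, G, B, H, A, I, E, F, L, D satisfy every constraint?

Here A comes after H.
Since A is required before H, the ordering is invalid.

No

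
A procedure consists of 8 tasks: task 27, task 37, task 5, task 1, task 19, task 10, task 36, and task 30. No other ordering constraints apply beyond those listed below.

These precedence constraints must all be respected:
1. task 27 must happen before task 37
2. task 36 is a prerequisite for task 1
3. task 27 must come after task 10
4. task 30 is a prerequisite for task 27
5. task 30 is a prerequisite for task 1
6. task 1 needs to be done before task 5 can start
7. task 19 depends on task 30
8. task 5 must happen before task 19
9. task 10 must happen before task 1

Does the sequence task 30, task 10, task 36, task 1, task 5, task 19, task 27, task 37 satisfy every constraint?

Going through the constraints one by one, each required predecessor appears earlier in the sequence than its dependent — e.g. task 30 (position 1) is before task 27 (position 7), as required.

Yes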